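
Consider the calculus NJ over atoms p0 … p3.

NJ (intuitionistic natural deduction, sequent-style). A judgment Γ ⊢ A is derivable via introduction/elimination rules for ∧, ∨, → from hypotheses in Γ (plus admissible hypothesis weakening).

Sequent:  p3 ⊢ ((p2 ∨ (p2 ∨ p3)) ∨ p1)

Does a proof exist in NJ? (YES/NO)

Derivation (root first):
[∨I₁] p3 ⊢ ((p2 ∨ (p2 ∨ p3)) ∨ p1)
  [∨I₂] p3 ⊢ (p2 ∨ (p2 ∨ p3))
    [∨I₂] p3 ⊢ (p2 ∨ p3)
      [Ax] p3 ⊢ p3

Result: YES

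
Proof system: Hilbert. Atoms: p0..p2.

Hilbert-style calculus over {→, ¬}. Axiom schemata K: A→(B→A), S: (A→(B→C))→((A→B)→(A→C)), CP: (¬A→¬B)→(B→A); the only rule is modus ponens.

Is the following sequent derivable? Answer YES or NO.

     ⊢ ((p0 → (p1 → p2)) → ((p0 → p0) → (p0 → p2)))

Enumerate valuations to refute Γ ⊢ Δ:
  v=000: Γ:[] Δ:[((p0 → (p1 → p2)) → ((p0 → p0) → (p0 → p2)))=T] refutes=False
  v=001: Γ:[] Δ:[((p0 → (p1 → p2)) → ((p0 → p0) → (p0 → p2)))=T] refutes=False
  v=010: Γ:[] Δ:[((p0 → (p1 → p2)) → ((p0 → p0) → (p0 → p2)))=T] refutes=False
  v=011: Γ:[] Δ:[((p0 → (p1 → p2)) → ((p0 → p0) → (p0 → p2)))=T] refutes=False
  v=100: Γ:[] Δ:[((p0 → (p1 → p2)) → ((p0 → p0) → (p0 → p2)))=F] refutes=True  ← countermodel

Result: NO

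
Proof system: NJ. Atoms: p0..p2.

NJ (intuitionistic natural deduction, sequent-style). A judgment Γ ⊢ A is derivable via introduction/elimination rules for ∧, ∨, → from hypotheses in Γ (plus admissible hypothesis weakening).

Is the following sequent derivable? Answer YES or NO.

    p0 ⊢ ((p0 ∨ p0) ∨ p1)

Derivation trace:
[∨I₁] p0 ⊢ ((p0 ∨ p0) ∨ p1)
  [∨I₂] p0 ⊢ (p0 ∨ p0)
    [Ax] p0 ⊢ p0

Result: YES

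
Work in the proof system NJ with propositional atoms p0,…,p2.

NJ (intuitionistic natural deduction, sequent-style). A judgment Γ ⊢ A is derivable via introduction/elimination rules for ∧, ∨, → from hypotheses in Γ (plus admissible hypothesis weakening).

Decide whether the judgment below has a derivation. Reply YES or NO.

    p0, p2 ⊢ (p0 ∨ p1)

Derivation trace:
[Wk] p0, p2 ⊢ (p0 ∨ p1)
  [∨I₁] p0 ⊢ (p0 ∨ p1)
    [Ax] p0 ⊢ p0

Result: YES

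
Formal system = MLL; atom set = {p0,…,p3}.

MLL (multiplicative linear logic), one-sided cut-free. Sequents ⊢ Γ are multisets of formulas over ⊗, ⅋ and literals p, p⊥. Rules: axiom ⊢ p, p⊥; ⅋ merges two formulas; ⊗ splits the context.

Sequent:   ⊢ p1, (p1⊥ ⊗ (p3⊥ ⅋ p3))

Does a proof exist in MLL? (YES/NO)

Proof tree:
[⊗]  ⊢ p1, (p1⊥ ⊗ (p3⊥ ⅋ p3))
  [Ax]  ⊢ p1, p1⊥
  [⅋]  ⊢ (p3⊥ ⅋ p3)
    [Ax]  ⊢ p3, p3⊥

Result: YES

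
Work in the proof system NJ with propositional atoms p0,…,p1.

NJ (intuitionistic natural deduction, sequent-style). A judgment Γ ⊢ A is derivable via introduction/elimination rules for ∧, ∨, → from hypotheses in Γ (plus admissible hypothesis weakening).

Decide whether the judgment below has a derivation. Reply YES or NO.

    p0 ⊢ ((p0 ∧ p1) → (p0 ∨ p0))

Derivation (root first):
[→I] p0 ⊢ ((p0 ∧ p1) → (p0 ∨ p0))
  [∨I₂] p0, (p0 ∧ p1) ⊢ (p0 ∨ p0)
    [Wk] p0, (p0 ∧ p1) ⊢ p0
      [Ax] p0 ⊢ p0

Result: YES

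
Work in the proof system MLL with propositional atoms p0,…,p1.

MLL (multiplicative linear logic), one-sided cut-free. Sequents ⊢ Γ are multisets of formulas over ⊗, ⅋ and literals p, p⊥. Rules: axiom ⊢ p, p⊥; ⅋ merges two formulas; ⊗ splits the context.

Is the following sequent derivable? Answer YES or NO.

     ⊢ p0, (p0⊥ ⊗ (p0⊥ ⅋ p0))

Derivation trace:
[⊗]  ⊢ p0, (p0⊥ ⊗ (p0⊥ ⅋ p0))
  [Ax]  ⊢ p0, p0⊥
  [⅋]  ⊢ (p0⊥ ⅋ p0)
    [Ax]  ⊢ p0, p0⊥

Result: YES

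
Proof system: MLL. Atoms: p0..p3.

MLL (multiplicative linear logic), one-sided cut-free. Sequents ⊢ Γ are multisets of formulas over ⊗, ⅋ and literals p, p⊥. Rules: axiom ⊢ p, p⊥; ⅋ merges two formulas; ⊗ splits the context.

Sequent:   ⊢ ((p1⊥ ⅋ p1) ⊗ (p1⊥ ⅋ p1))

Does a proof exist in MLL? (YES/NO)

Derivation trace:
[⊗]  ⊢ ((p1⊥ ⅋ p1) ⊗ (p1⊥ ⅋ p1))
  [⅋]  ⊢ (p1⊥ ⅋ p1)
    [Ax]  ⊢ p1, p1⊥
  [⅋]  ⊢ (p1⊥ ⅋ p1)
    [Ax]  ⊢ p1, p1⊥

Result: YES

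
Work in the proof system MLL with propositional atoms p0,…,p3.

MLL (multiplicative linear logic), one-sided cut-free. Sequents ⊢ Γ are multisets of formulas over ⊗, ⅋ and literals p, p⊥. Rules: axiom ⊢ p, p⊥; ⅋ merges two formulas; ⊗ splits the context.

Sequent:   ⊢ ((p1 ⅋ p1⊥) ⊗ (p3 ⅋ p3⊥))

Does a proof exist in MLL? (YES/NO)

Proof tree:
[⊗]  ⊢ ((p1 ⅋ p1⊥) ⊗ (p3 ⅋ p3⊥))
  [⅋]  ⊢ (p1 ⅋ p1⊥)
    [Ax]  ⊢ p1, p1⊥
  [⅋]  ⊢ (p3 ⅋ p3⊥)
    [Ax]  ⊢ p3, p3⊥

Result: YES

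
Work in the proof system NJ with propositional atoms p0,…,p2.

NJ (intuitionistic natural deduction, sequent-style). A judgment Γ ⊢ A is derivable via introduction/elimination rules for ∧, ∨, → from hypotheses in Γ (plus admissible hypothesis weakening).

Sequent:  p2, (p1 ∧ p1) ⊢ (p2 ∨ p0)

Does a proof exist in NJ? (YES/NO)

Derivation trace:
[Wk] p2, (p1 ∧ p1) ⊢ (p2 ∨ p0)
  [∨I₁] p2 ⊢ (p2 ∨ p0)
    [Ax] p2 ⊢ p2

Result: YES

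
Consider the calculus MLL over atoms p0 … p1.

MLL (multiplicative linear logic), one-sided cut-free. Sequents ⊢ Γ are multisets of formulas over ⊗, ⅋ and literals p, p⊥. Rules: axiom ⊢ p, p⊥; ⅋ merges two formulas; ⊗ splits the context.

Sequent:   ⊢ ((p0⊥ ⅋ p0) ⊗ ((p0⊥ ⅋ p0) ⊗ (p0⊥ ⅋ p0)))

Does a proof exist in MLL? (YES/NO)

Proof tree:
[⊗]  ⊢ ((p0⊥ ⅋ p0) ⊗ ((p0⊥ ⅋ p0) ⊗ (p0⊥ ⅋ p0)))
  [⅋]  ⊢ (p0⊥ ⅋ p0)
    [Ax]  ⊢ p0, p0⊥
  [⊗]  ⊢ ((p0⊥ ⅋ p0) ⊗ (p0⊥ ⅋ p0))
    [⅋]  ⊢ (p0⊥ ⅋ p0)
      [Ax]  ⊢ p0, p0⊥
    [⅋]  ⊢ (p0⊥ ⅋ p0)
      [Ax]  ⊢ p0, p0⊥

Result: YES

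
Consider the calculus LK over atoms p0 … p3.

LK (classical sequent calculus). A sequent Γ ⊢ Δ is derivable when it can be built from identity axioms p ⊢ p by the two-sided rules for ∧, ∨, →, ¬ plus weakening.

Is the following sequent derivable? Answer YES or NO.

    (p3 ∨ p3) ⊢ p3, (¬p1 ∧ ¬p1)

Derivation (root first):
[∨L] (p3 ∨ p3) ⊢ p3, (¬p1 ∧ ¬p1)
  [∧R] p3 ⊢ p3, (¬p1 ∧ ¬p1)
    [¬R] p3 ⊢ p3, ¬p1
      [WL] p3, p1 ⊢ p3
        [Ax] p3 ⊢ p3
    [¬R] p3 ⊢ p3, ¬p1
      [WL] p3, p1 ⊢ p3
        [Ax] p3 ⊢ p3
  [∧R] p3 ⊢ p3, (¬p1 ∧ ¬p1)
    [¬R] p3 ⊢ p3, ¬p1
      [WL] p3, p1 ⊢ p3
        [Ax] p3 ⊢ p3
    [¬R] p3 ⊢ p3, ¬p1
      [WL] p3, p1 ⊢ p3
        [Ax] p3 ⊢ p3

Result: YES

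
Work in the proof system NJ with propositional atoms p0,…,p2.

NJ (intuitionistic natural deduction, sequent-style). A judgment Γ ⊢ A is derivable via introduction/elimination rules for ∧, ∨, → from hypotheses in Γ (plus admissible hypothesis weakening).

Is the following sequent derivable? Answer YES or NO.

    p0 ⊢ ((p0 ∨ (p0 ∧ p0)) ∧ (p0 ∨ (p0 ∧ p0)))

Proof tree:
[∧I] p0 ⊢ ((p0 ∨ (p0 ∧ p0)) ∧ (p0 ∨ (p0 ∧ p0)))
  [∨I₂] p0 ⊢ (p0 ∨ (p0 ∧ p0))
    [∧I] p0 ⊢ (p0 ∧ p0)
      [Ax] p0 ⊢ p0
      [Ax] p0 ⊢ p0
  [∨I₂] p0 ⊢ (p0 ∨ (p0 ∧ p0))
    [∧I] p0 ⊢ (p0 ∧ p0)
      [Ax] p0 ⊢ p0
      [Ax] p0 ⊢ p0

Result: YES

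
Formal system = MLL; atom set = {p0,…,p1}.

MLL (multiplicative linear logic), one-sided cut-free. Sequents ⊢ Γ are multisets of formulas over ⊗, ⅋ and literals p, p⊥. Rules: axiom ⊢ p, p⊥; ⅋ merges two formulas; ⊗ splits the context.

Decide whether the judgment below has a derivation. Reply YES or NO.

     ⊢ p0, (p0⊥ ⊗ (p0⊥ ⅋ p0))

Proof tree:
[⊗]  ⊢ p0, (p0⊥ ⊗ (p0⊥ ⅋ p0))
  [Ax]  ⊢ p0, p0⊥
  [⅋]  ⊢ (p0⊥ ⅋ p0)
    [Ax]  ⊢ p0, p0⊥

Result: YES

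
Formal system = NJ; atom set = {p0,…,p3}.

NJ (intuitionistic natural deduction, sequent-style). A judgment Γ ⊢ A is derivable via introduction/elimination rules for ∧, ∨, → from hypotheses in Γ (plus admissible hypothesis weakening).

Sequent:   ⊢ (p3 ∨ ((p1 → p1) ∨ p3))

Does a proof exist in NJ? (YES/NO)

Derivation (root first):
[∨I₂]  ⊢ (p3 ∨ ((p1 → p1) ∨ p3))
  [∨I₁]  ⊢ ((p1 → p1) ∨ p3)
    [→I]  ⊢ (p1 → p1)
      [Ax] p1 ⊢ p1

Result: YES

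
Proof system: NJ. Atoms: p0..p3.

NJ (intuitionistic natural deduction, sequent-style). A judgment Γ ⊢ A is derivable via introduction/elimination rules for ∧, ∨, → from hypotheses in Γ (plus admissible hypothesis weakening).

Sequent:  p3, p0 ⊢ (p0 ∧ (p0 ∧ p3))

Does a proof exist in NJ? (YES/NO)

Derivation trace:
[∧I] p3, p0 ⊢ (p0 ∧ (p0 ∧ p3))
  [Ax] p0 ⊢ p0
  [∧I] p3, p0 ⊢ (p0 ∧ p3)
    [Wk] p0, p3 ⊢ p0
      [Ax] p0 ⊢ p0
    [Ax] p3 ⊢ p3

Result: YES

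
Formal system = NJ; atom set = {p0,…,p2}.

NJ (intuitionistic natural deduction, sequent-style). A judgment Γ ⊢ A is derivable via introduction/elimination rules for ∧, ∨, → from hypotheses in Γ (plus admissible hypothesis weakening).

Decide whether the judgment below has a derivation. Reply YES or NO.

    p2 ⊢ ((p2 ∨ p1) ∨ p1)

Proof tree:
[∨I₁] p2 ⊢ ((p2 ∨ p1) ∨ p1)
  [∨I₁] p2 ⊢ (p2 ∨ p1)
    [Ax] p2 ⊢ p2

Result: YES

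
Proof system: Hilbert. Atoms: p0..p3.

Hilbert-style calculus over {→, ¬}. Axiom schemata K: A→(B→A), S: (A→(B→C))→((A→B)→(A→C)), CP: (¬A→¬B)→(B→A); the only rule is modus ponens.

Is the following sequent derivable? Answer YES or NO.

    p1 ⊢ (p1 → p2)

Enumerate valuations to refute Γ ⊢ Δ:
  v=0000: Γ:[p1=F] Δ:[(p1 → p2)=T] refutes=False
  v=0001: Γ:[p1=F] Δ:[(p1 → p2)=T] refutes=False
  v=0010: Γ:[p1=F] Δ:[(p1 → p2)=T] refutes=False
  v=0011: Γ:[p1=F] Δ:[(p1 → p2)=T] refutes=False
  v=0100: Γ:[p1=T] Δ:[(p1 → p2)=F] refutes=True  ← countermodel

Result: NO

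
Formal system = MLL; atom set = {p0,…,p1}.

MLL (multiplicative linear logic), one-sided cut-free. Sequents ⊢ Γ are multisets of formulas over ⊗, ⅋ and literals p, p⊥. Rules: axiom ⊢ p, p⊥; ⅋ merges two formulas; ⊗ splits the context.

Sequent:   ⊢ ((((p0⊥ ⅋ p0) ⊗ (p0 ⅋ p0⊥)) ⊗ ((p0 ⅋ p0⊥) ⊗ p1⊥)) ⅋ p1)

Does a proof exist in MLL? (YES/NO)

Proof tree:
[⅋]  ⊢ ((((p0⊥ ⅋ p0) ⊗ (p0 ⅋ p0⊥)) ⊗ ((p0 ⅋ p0⊥) ⊗ p1⊥)) ⅋ p1)
  [⊗]  ⊢ p1, (((p0⊥ ⅋ p0) ⊗ (p0 ⅋ p0⊥)) ⊗ ((p0 ⅋ p0⊥) ⊗ p1⊥))
    [⊗]  ⊢ ((p0⊥ ⅋ p0) ⊗ (p0 ⅋ p0⊥))
      [⅋]  ⊢ (p0⊥ ⅋ p0)
        [Ax]  ⊢ p0, p0⊥
      [⅋]  ⊢ (p0 ⅋ p0⊥)
        [Ax]  ⊢ p0, p0⊥
    [⊗]  ⊢ p1, ((p0 ⅋ p0⊥) ⊗ p1⊥)
      [⅋]  ⊢ (p0 ⅋ p0⊥)
        [Ax]  ⊢ p0, p0⊥
      [Ax]  ⊢ p1, p1⊥

Result: YES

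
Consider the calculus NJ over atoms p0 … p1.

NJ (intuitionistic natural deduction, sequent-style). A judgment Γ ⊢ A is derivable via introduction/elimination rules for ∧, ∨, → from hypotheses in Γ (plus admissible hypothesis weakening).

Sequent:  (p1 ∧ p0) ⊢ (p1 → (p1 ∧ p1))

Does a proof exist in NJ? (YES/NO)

Derivation (root first):
[→I] (p1 ∧ p0) ⊢ (p1 → (p1 ∧ p1))
  [∧I] p1, (p1 ∧ p0) ⊢ (p1 ∧ p1)
    [Ax] p1 ⊢ p1
    [Wk] p1, (p1 ∧ p0) ⊢ p1
      [Ax] p1 ⊢ p1

Result: YES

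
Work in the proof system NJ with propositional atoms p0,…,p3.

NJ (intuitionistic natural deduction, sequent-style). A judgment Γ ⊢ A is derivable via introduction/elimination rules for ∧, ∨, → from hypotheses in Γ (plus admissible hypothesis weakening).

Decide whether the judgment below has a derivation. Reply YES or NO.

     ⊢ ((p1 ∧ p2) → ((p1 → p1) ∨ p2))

Proof tree:
[→I]  ⊢ ((p1 ∧ p2) → ((p1 → p1) ∨ p2))
  [Wk] (p1 ∧ p2) ⊢ ((p1 → p1) ∨ p2)
    [∨I₁]  ⊢ ((p1 → p1) ∨ p2)
      [→I]  ⊢ (p1 → p1)
        [Ax] p1 ⊢ p1

Result: YES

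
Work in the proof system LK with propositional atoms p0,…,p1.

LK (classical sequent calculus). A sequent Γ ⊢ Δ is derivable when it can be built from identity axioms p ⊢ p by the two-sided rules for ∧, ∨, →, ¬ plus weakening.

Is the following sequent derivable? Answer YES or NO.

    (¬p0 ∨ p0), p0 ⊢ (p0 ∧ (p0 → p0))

Derivation (root first):
[∧R] (¬p0 ∨ p0), p0 ⊢ (p0 ∧ (p0 → p0))
  [∨L] p0, (¬p0 ∨ p0) ⊢ p0
    [¬L] p0, ¬p0 ⊢ 
      [Ax] p0 ⊢ p0
    [Ax] p0 ⊢ p0
  [→R]  ⊢ (p0 → p0)
    [Ax] p0 ⊢ p0

Result: YES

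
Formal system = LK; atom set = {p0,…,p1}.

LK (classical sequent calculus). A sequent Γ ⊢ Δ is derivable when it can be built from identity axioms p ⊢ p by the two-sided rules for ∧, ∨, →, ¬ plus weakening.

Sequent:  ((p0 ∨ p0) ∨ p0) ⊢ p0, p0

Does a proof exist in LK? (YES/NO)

Proof tree:
[WR] ((p0 ∨ p0) ∨ p0) ⊢ p0, p0
  [∨L] ((p0 ∨ p0) ∨ p0) ⊢ p0
    [∨L] (p0 ∨ p0) ⊢ p0
      [Ax] p0 ⊢ p0
      [Ax] p0 ⊢ p0
    [Ax] p0 ⊢ p0

Result: YES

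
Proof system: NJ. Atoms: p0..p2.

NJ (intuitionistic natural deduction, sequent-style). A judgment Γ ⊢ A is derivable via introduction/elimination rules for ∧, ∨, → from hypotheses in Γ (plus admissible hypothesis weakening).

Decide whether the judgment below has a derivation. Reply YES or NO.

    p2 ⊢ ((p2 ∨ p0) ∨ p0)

Proof tree:
[∨I₁] p2 ⊢ ((p2 ∨ p0) ∨ p0)
  [∨I₁] p2 ⊢ (p2 ∨ p0)
    [Ax] p2 ⊢ p2

Result: YES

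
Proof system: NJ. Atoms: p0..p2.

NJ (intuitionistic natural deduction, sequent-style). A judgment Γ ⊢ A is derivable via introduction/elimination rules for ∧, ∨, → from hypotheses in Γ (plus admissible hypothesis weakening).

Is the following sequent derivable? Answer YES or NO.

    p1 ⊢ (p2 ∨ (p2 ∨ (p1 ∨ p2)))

Proof tree:
[∨I₂] p1 ⊢ (p2 ∨ (p2 ∨ (p1 ∨ p2)))
  [∨I₂] p1 ⊢ (p2 ∨ (p1 ∨ p2))
    [∨I₁] p1 ⊢ (p1 ∨ p2)
      [Ax] p1 ⊢ p1

Result: YES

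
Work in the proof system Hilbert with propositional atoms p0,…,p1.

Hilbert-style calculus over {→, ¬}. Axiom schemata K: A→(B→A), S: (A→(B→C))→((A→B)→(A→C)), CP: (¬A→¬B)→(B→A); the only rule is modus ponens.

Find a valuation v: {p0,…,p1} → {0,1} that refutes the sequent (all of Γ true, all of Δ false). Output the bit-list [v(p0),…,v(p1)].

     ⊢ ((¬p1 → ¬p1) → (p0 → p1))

Search for a countermodel by truth-table:
  v=00: Γ:[] Δ:[((¬p1 → ¬p1) → (p0 → p1))=T] refutes=False
  v=01: Γ:[] Δ:[((¬p1 → ¬p1) → (p0 → p1))=T] refutes=False
  v=10: Γ:[] Δ:[((¬p1 → ¬p1) → (p0 → p1))=F] refutes=True  ← countermodel

Result: [1, 0]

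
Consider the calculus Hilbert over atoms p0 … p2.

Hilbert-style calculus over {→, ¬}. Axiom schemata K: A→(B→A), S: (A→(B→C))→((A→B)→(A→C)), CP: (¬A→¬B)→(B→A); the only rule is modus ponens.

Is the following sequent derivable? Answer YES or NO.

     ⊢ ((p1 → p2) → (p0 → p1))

Enumerate valuations to refute Γ ⊢ Δ:
  v=000: Γ:[] Δ:[((p1 → p2) → (p0 → p1))=T] refutes=False
  v=001: Γ:[] Δ:[((p1 → p2) → (p0 → p1))=T] refutes=False
  v=010: Γ:[] Δ:[((p1 → p2) → (p0 → p1))=T] refutes=False
  v=011: Γ:[] Δ:[((p1 → p2) → (p0 → p1))=T] refutes=False
  v=100: Γ:[] Δ:[((p1 → p2) → (p0 → p1))=F] refutes=True  ← countermodel

Result: NO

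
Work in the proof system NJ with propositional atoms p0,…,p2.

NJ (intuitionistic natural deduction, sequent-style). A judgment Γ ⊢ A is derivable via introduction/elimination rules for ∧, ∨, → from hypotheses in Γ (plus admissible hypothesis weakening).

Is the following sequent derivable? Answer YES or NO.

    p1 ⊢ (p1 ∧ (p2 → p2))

Derivation trace:
[∧I] p1 ⊢ (p1 ∧ (p2 → p2))
  [Ax] p1 ⊢ p1
  [→I]  ⊢ (p2 → p2)
    [Ax] p2 ⊢ p2

Result: YES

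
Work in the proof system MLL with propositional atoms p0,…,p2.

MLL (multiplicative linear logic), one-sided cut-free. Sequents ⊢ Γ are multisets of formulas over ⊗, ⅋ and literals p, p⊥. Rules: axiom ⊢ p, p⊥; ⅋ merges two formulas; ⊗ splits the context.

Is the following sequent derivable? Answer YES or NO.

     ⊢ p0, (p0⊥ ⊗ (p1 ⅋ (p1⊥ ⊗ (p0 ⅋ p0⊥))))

Derivation trace:
[⊗]  ⊢ p0, (p0⊥ ⊗ (p1 ⅋ (p1⊥ ⊗ (p0 ⅋ p0⊥))))
  [Ax]  ⊢ p0, p0⊥
  [⅋]  ⊢ (p1 ⅋ (p1⊥ ⊗ (p0 ⅋ p0⊥)))
    [⊗]  ⊢ p1, (p1⊥ ⊗ (p0 ⅋ p0⊥))
      [Ax]  ⊢ p1, p1⊥
      [⅋]  ⊢ (p0 ⅋ p0⊥)
        [Ax]  ⊢ p0, p0⊥

Result: YES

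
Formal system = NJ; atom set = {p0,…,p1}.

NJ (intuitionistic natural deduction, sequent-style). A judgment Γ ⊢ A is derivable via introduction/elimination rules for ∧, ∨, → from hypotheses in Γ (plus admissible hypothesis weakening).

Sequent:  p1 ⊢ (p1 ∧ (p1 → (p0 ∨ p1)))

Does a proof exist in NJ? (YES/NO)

Derivation (root first):
[∧I] p1 ⊢ (p1 ∧ (p1 → (p0 ∨ p1)))
  [Ax] p1 ⊢ p1
  [→I]  ⊢ (p1 → (p0 ∨ p1))
    [∨I₂] p1 ⊢ (p0 ∨ p1)
      [Ax] p1 ⊢ p1

Result: YES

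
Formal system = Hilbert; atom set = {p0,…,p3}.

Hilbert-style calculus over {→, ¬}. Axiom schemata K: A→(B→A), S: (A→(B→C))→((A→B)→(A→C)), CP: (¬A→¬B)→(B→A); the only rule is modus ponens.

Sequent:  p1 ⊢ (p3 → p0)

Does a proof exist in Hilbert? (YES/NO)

Enumerate valuations to refute Γ ⊢ Δ:
  v=0000: Γ:[p1=F] Δ:[(p3 → p0)=T] refutes=False
  v=0001: Γ:[p1=F] Δ:[(p3 → p0)=F] refutes=False
  v=0010: Γ:[p1=F] Δ:[(p3 → p0)=T] refutes=False
  v=0011: Γ:[p1=F] Δ:[(p3 → p0)=F] refutes=False
  v=0100: Γ:[p1=T] Δ:[(p3 → p0)=T] refutes=False
  v=0101: Γ:[p1=T] Δ:[(p3 → p0)=F] refutes=True  ← countermodel

Result: NO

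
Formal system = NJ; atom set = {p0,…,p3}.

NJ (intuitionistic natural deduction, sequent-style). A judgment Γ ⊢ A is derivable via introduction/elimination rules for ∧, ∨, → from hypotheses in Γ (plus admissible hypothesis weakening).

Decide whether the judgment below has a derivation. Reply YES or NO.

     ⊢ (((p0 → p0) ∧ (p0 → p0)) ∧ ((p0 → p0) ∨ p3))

Derivation trace:
[∧I]  ⊢ (((p0 → p0) ∧ (p0 → p0)) ∧ ((p0 → p0) ∨ p3))
  [∧I]  ⊢ ((p0 → p0) ∧ (p0 → p0))
    [→I]  ⊢ (p0 → p0)
      [Ax] p0 ⊢ p0
    [→I]  ⊢ (p0 → p0)
      [Ax] p0 ⊢ p0
  [∨I₁]  ⊢ ((p0 → p0) ∨ p3)
    [→I]  ⊢ (p0 → p0)
      [Ax] p0 ⊢ p0

Result: YES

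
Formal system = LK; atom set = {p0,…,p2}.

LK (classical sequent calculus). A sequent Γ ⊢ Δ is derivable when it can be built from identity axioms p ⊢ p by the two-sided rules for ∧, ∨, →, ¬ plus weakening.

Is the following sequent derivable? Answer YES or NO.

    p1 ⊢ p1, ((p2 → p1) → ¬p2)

Derivation (root first):
[→R] p1 ⊢ p1, ((p2 → p1) → ¬p2)
  [¬R] (p2 → p1), p1 ⊢ p1, ¬p2
    [WL] p2, (p2 → p1), p1 ⊢ p1
      [→L] p2, (p2 → p1) ⊢ p1
        [Ax] p2 ⊢ p2
        [Ax] p1 ⊢ p1

Result: YES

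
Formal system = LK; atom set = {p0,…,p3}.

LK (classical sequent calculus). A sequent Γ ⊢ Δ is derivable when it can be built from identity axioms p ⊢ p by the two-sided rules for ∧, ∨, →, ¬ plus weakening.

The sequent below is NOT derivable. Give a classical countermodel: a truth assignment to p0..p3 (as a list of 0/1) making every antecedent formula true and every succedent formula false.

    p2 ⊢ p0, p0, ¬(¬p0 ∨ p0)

Enumerate valuations to refute Γ ⊢ Δ:
  v=0000: Γ:[p2=F] Δ:[p0=F, p0=F, ¬(¬p0 ∨ p0)=F] refutes=False
  v=0001: Γ:[p2=F] Δ:[p0=F, p0=F, ¬(¬p0 ∨ p0)=F] refutes=False
  v=0010: Γ:[p2=T] Δ:[p0=F, p0=F, ¬(¬p0 ∨ p0)=F] refutes=True  ← countermodel

Result: [0, 0, 1, 0]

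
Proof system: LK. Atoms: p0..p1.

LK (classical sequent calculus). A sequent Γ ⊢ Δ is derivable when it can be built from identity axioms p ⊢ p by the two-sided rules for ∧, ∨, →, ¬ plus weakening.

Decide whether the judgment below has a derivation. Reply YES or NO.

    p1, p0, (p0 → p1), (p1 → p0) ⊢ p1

Derivation (root first):
[→L] p1, p0, (p0 → p1), (p1 → p0) ⊢ p1
  [Ax] p1 ⊢ p1
  [WL] p0, (p0 → p1), p0 ⊢ p1
    [→L] p0, (p0 → p1) ⊢ p1
      [Ax] p0 ⊢ p0
      [Ax] p1 ⊢ p1

Result: YES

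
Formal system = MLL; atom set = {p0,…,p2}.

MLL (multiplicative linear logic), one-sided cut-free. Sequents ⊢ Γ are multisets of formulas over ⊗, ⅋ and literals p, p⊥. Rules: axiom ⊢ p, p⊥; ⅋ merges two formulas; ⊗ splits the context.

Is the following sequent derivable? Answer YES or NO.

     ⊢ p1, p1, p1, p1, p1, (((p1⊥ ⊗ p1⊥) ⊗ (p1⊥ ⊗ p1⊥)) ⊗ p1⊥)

Derivation trace:
[⊗]  ⊢ p1, p1, p1, p1, p1, (((p1⊥ ⊗ p1⊥) ⊗ (p1⊥ ⊗ p1⊥)) ⊗ p1⊥)
  [⊗]  ⊢ p1, p1, p1, p1, ((p1⊥ ⊗ p1⊥) ⊗ (p1⊥ ⊗ p1⊥))
    [⊗]  ⊢ p1, p1, (p1⊥ ⊗ p1⊥)
      [Ax]  ⊢ p1, p1⊥
      [Ax]  ⊢ p1, p1⊥
    [⊗]  ⊢ p1, p1, (p1⊥ ⊗ p1⊥)
      [Ax]  ⊢ p1, p1⊥
      [Ax]  ⊢ p1, p1⊥
  [Ax]  ⊢ p1, p1⊥

Result: YES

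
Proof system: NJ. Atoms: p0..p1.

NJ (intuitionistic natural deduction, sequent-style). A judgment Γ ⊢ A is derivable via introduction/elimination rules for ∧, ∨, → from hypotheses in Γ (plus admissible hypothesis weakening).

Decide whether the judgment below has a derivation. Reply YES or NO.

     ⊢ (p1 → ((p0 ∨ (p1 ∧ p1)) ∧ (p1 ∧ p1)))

Derivation (root first):
[→I]  ⊢ (p1 → ((p0 ∨ (p1 ∧ p1)) ∧ (p1 ∧ p1)))
  [∧I] p1 ⊢ ((p0 ∨ (p1 ∧ p1)) ∧ (p1 ∧ p1))
    [∨I₂] p1 ⊢ (p0 ∨ (p1 ∧ p1))
      [∧I] p1 ⊢ (p1 ∧ p1)
        [Ax] p1 ⊢ p1
        [Ax] p1 ⊢ p1
    [∧I] p1 ⊢ (p1 ∧ p1)
      [Ax] p1 ⊢ p1
      [Ax] p1 ⊢ p1

Result: YES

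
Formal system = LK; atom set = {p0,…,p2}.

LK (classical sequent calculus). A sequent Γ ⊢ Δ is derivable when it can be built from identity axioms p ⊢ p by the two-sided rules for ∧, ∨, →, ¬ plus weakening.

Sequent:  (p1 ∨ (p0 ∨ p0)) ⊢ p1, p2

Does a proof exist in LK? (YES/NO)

Truth-table refutation:
  v=000: Γ:[(p1 ∨ (p0 ∨ p0))=F] Δ:[p1=F, p2=F] refutes=False
  v=001: Γ:[(p1 ∨ (p0 ∨ p0))=F] Δ:[p1=F, p2=T] refutes=False
  v=010: Γ:[(p1 ∨ (p0 ∨ p0))=T] Δ:[p1=T, p2=F] refutes=False
  v=011: Γ:[(p1 ∨ (p0 ∨ p0))=T] Δ:[p1=T, p2=T] refutes=False
  v=100: Γ:[(p1 ∨ (p0 ∨ p0))=T] Δ:[p1=F, p2=F] refutes=True  ← countermodel

Result: NO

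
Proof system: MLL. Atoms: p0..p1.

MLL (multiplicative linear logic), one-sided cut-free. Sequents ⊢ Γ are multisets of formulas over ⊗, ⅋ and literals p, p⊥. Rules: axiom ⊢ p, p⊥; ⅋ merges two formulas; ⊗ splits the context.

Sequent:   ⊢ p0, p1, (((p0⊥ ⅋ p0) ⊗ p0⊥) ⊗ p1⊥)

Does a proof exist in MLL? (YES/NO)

Proof tree:
[⊗]  ⊢ p0, p1, (((p0⊥ ⅋ p0) ⊗ p0⊥) ⊗ p1⊥)
  [⊗]  ⊢ p0, ((p0⊥ ⅋ p0) ⊗ p0⊥)
    [⅋]  ⊢ (p0⊥ ⅋ p0)
      [Ax]  ⊢ p0, p0⊥
    [Ax]  ⊢ p0, p0⊥
  [Ax]  ⊢ p1, p1⊥

Result: YES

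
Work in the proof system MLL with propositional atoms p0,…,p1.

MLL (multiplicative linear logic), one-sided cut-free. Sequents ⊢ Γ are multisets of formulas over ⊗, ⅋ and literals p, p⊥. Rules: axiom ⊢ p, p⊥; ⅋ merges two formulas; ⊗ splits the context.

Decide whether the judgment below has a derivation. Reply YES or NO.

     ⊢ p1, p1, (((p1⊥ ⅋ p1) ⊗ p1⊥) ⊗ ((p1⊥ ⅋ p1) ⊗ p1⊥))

Derivation trace:
[⊗]  ⊢ p1, p1, (((p1⊥ ⅋ p1) ⊗ p1⊥) ⊗ ((p1⊥ ⅋ p1) ⊗ p1⊥))
  [⊗]  ⊢ p1, ((p1⊥ ⅋ p1) ⊗ p1⊥)
    [⅋]  ⊢ (p1⊥ ⅋ p1)
      [Ax]  ⊢ p1, p1⊥
    [Ax]  ⊢ p1, p1⊥
  [⊗]  ⊢ p1, ((p1⊥ ⅋ p1) ⊗ p1⊥)
    [⅋]  ⊢ (p1⊥ ⅋ p1)
      [Ax]  ⊢ p1, p1⊥
    [Ax]  ⊢ p1, p1⊥

Result: YES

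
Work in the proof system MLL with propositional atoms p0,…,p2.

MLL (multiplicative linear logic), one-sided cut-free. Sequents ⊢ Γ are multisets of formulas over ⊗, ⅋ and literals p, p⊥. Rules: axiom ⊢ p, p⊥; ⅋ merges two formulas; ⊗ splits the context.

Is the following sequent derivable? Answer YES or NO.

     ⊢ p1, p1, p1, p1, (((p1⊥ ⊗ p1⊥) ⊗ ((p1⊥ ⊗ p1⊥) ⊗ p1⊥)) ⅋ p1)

Derivation trace:
[⅋]  ⊢ p1, p1, p1, p1, (((p1⊥ ⊗ p1⊥) ⊗ ((p1⊥ ⊗ p1⊥) ⊗ p1⊥)) ⅋ p1)
  [⊗]  ⊢ p1, p1, p1, p1, p1, ((p1⊥ ⊗ p1⊥) ⊗ ((p1⊥ ⊗ p1⊥) ⊗ p1⊥))
    [⊗]  ⊢ p1, p1, (p1⊥ ⊗ p1⊥)
      [Ax]  ⊢ p1, p1⊥
      [Ax]  ⊢ p1, p1⊥
    [⊗]  ⊢ p1, p1, p1, ((p1⊥ ⊗ p1⊥) ⊗ p1⊥)
      [⊗]  ⊢ p1, p1, (p1⊥ ⊗ p1⊥)
        [Ax]  ⊢ p1, p1⊥
        [Ax]  ⊢ p1, p1⊥
      [Ax]  ⊢ p1, p1⊥

Result: YES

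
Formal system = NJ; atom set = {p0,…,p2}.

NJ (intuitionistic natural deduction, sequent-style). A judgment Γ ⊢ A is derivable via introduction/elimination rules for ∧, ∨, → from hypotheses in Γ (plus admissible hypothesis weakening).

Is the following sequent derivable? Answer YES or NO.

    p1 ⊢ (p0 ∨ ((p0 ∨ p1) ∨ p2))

Derivation (root first):
[∨I₂] p1 ⊢ (p0 ∨ ((p0 ∨ p1) ∨ p2))
  [∨I₁] p1 ⊢ ((p0 ∨ p1) ∨ p2)
    [∨I₂] p1 ⊢ (p0 ∨ p1)
      [Ax] p1 ⊢ p1

Result: YES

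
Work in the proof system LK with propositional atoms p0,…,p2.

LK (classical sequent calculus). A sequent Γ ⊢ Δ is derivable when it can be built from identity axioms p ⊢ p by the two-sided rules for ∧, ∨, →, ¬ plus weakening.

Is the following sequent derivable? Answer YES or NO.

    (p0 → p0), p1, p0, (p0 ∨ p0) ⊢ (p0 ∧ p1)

Derivation (root first):
[∨L] (p0 → p0), p1, p0, (p0 ∨ p0) ⊢ (p0 ∧ p1)
  [WL] (p0 → p0), p1, p0, p0 ⊢ (p0 ∧ p1)
    [∧R] (p0 → p0), p1, p0 ⊢ (p0 ∧ p1)
      [→L] p0, (p0 → p0) ⊢ p0
        [Ax] p0 ⊢ p0
        [Ax] p0 ⊢ p0
      [Ax] p1 ⊢ p1
  [∧R] (p0 → p0), p1, p0 ⊢ (p0 ∧ p1)
    [→L] p0, (p0 → p0) ⊢ p0
      [Ax] p0 ⊢ p0
      [Ax] p0 ⊢ p0
    [Ax] p1 ⊢ p1

Result: YES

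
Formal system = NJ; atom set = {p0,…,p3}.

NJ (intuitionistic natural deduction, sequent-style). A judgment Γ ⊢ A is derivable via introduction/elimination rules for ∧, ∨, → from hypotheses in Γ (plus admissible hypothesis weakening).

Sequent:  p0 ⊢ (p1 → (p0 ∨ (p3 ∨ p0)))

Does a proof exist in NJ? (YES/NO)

Proof tree:
[→I] p0 ⊢ (p1 → (p0 ∨ (p3 ∨ p0)))
  [Wk] p0, p1 ⊢ (p0 ∨ (p3 ∨ p0))
    [∨I₂] p0 ⊢ (p0 ∨ (p3 ∨ p0))
      [∨I₂] p0 ⊢ (p3 ∨ p0)
        [Ax] p0 ⊢ p0

Result: YES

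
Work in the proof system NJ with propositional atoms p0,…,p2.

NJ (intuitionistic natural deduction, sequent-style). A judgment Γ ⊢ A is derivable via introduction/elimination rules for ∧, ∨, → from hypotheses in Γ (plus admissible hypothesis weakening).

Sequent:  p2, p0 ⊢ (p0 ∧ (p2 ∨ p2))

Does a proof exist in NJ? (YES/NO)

Derivation trace:
[∧I] p2, p0 ⊢ (p0 ∧ (p2 ∨ p2))
  [Ax] p0 ⊢ p0
  [∨I₂] p2 ⊢ (p2 ∨ p2)
    [Ax] p2 ⊢ p2

Result: YES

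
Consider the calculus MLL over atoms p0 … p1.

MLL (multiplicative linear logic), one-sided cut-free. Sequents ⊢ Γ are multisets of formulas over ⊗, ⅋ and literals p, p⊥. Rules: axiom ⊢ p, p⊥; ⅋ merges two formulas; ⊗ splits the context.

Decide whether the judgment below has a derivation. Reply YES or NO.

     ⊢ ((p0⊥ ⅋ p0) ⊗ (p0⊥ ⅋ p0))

Derivation trace:
[⊗]  ⊢ ((p0⊥ ⅋ p0) ⊗ (p0⊥ ⅋ p0))
  [⅋]  ⊢ (p0⊥ ⅋ p0)
    [Ax]  ⊢ p0, p0⊥
  [⅋]  ⊢ (p0⊥ ⅋ p0)
    [Ax]  ⊢ p0, p0⊥

Result: YES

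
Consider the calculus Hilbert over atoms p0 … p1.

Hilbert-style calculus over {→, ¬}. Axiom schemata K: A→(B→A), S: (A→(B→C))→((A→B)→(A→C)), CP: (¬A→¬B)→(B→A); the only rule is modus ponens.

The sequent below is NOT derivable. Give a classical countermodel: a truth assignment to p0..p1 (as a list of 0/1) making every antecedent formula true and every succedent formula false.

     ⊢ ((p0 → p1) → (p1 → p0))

Truth-table refutation:
  v=00: Γ:[] Δ:[((p0 → p1) → (p1 → p0))=T] refutes=False
  v=01: Γ:[] Δ:[((p0 → p1) → (p1 → p0))=F] refutes=True  ← countermodel

Result: [0, 1]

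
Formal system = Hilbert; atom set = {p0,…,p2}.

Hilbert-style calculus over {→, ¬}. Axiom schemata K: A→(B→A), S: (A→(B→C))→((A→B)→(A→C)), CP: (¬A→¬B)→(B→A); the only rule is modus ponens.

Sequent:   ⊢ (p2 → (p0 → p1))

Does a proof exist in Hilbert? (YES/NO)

Truth-table refutation:
  v=000: Γ:[] Δ:[(p2 → (p0 → p1))=T] refutes=False
  v=001: Γ:[] Δ:[(p2 → (p0 → p1))=T] refutes=False
  v=010: Γ:[] Δ:[(p2 → (p0 → p1))=T] refutes=False
  v=011: Γ:[] Δ:[(p2 → (p0 → p1))=T] refutes=False
  v=100: Γ:[] Δ:[(p2 → (p0 → p1))=T] refutes=False
  v=101: Γ:[] Δ:[(p2 → (p0 → p1))=F] refutes=True  ← countermodel

Result: NO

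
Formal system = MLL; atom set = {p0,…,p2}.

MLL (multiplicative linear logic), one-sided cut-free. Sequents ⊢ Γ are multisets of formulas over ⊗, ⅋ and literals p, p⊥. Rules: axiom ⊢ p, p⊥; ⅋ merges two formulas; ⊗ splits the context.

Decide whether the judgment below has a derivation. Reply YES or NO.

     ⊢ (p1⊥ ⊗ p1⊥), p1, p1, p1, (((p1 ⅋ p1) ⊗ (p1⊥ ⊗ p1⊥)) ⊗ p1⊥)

Derivation (root first):
[⊗]  ⊢ (p1⊥ ⊗ p1⊥), p1, p1, p1, (((p1 ⅋ p1) ⊗ (p1⊥ ⊗ p1⊥)) ⊗ p1⊥)
  [⊗]  ⊢ (p1⊥ ⊗ p1⊥), p1, p1, ((p1 ⅋ p1) ⊗ (p1⊥ ⊗ p1⊥))
    [⅋]  ⊢ (p1⊥ ⊗ p1⊥), (p1 ⅋ p1)
      [⊗]  ⊢ p1, p1, (p1⊥ ⊗ p1⊥)
        [Ax]  ⊢ p1, p1⊥
        [Ax]  ⊢ p1, p1⊥
    [⊗]  ⊢ p1, p1, (p1⊥ ⊗ p1⊥)
      [Ax]  ⊢ p1, p1⊥
      [Ax]  ⊢ p1, p1⊥
  [Ax]  ⊢ p1, p1⊥

Result: YES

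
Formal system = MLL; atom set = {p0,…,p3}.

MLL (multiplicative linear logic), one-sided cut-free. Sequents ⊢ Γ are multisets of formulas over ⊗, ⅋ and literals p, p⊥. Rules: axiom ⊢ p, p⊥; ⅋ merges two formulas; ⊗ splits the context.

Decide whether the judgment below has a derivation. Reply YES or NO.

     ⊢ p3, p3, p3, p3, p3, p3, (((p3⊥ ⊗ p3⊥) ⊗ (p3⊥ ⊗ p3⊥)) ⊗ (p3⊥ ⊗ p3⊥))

Derivation trace:
[⊗]  ⊢ p3, p3, p3, p3, p3, p3, (((p3⊥ ⊗ p3⊥) ⊗ (p3⊥ ⊗ p3⊥)) ⊗ (p3⊥ ⊗ p3⊥))
  [⊗]  ⊢ p3, p3, p3, p3, ((p3⊥ ⊗ p3⊥) ⊗ (p3⊥ ⊗ p3⊥))
    [⊗]  ⊢ p3, p3, (p3⊥ ⊗ p3⊥)
      [Ax]  ⊢ p3, p3⊥
      [Ax]  ⊢ p3, p3⊥
    [⊗]  ⊢ p3, p3, (p3⊥ ⊗ p3⊥)
      [Ax]  ⊢ p3, p3⊥
      [Ax]  ⊢ p3, p3⊥
  [⊗]  ⊢ p3, p3, (p3⊥ ⊗ p3⊥)
    [Ax]  ⊢ p3, p3⊥
    [Ax]  ⊢ p3, p3⊥

Result: YES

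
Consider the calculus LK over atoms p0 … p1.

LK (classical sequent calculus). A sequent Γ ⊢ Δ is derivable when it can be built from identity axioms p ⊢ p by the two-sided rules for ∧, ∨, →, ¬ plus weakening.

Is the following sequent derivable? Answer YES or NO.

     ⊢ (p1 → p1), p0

Derivation (root first):
[WR]  ⊢ (p1 → p1), p0
  [→R]  ⊢ (p1 → p1)
    [Ax] p1 ⊢ p1

Result: YES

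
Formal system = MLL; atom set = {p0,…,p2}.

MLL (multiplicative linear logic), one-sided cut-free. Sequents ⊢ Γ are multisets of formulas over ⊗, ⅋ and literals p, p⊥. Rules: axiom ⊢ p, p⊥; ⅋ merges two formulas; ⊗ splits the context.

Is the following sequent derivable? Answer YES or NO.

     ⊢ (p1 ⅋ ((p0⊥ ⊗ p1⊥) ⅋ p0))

Derivation trace:
[⅋]  ⊢ (p1 ⅋ ((p0⊥ ⊗ p1⊥) ⅋ p0))
  [⅋]  ⊢ p1, ((p0⊥ ⊗ p1⊥) ⅋ p0)
    [⊗]  ⊢ p0, p1, (p0⊥ ⊗ p1⊥)
      [Ax]  ⊢ p0, p0⊥
      [Ax]  ⊢ p1, p1⊥

Result: YES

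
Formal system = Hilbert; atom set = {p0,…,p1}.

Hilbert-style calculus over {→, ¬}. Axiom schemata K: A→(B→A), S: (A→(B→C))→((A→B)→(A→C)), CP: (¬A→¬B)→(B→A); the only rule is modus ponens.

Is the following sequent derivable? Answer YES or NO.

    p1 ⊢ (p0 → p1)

Derivation (root first):
[MP] p1 ⊢ (p0 → p1)
  [K]  ⊢ (p1 → (p0 → p1))
  [MP] p1 ⊢ p1
    [MP] p1 ⊢ (p1 → p1)
      [K]  ⊢ (p1 → (p1 → p1))
      [Hyp] p1 ⊢ p1
    [MP] p1 ⊢ p1
      [MP] p1 ⊢ (p1 → p1)
        [K]  ⊢ (p1 → (p1 → p1))
        [Hyp] p1 ⊢ p1
      [Hyp] p1 ⊢ p1

Result: YES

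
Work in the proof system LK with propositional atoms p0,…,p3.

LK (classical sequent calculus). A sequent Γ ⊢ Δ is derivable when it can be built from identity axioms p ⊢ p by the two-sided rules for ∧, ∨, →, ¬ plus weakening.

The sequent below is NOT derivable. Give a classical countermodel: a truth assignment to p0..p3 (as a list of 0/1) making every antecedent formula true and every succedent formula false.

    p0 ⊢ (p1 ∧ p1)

Enumerate valuations to refute Γ ⊢ Δ:
  v=0000: Γ:[p0=F] Δ:[(p1 ∧ p1)=F] refutes=False
  v=0001: Γ:[p0=F] Δ:[(p1 ∧ p1)=F] refutes=False
  v=0010: Γ:[p0=F] Δ:[(p1 ∧ p1)=F] refutes=False
  v=0011: Γ:[p0=F] Δ:[(p1 ∧ p1)=F] refutes=False
  v=0100: Γ:[p0=F] Δ:[(p1 ∧ p1)=T] refutes=False
  v=0101: Γ:[p0=F] Δ:[(p1 ∧ p1)=T] refutes=False
  v=0110: Γ:[p0=F] Δ:[(p1 ∧ p1)=T] refutes=False
  v=0111: Γ:[p0=F] Δ:[(p1 ∧ p1)=T] refutes=False
  v=1000: Γ:[p0=T] Δ:[(p1 ∧ p1)=F] refutes=True  ← countermodel

Result: [1, 0, 0, 0]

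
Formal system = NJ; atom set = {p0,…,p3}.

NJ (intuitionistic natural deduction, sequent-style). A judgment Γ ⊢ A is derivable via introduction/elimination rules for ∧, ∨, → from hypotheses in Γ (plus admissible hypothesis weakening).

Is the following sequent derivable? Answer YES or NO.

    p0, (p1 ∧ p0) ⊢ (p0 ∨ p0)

Proof tree:
[Wk] p0, (p1 ∧ p0) ⊢ (p0 ∨ p0)
  [∨I₂] p0 ⊢ (p0 ∨ p0)
    [Ax] p0 ⊢ p0

Result: YES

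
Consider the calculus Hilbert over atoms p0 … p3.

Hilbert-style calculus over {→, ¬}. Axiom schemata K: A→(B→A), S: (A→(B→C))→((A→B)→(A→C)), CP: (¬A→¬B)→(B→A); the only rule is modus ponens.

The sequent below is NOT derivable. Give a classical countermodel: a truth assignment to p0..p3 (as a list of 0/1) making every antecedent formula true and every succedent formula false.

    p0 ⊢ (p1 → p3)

Enumerate valuations to refute Γ ⊢ Δ:
  v=0000: Γ:[p0=F] Δ:[(p1 → p3)=T] refutes=False
  v=0001: Γ:[p0=F] Δ:[(p1 → p3)=T] refutes=False
  v=0010: Γ:[p0=F] Δ:[(p1 → p3)=T] refutes=False
  v=0011: Γ:[p0=F] Δ:[(p1 → p3)=T] refutes=False
  v=0100: Γ:[p0=F] Δ:[(p1 → p3)=F] refutes=False
  v=0101: Γ:[p0=F] Δ:[(p1 → p3)=T] refutes=False
  v=0110: Γ:[p0=F] Δ:[(p1 → p3)=F] refutes=False
  v=0111: Γ:[p0=F] Δ:[(p1 → p3)=T] refutes=False
  v=1000: Γ:[p0=T] Δ:[(p1 → p3)=T] refutes=False
  v=1001: Γ:[p0=T] Δ:[(p1 → p3)=T] refutes=False
  v=1010: Γ:[p0=T] Δ:[(p1 → p3)=T] refutes=False
  v=1011: Γ:[p0=T] Δ:[(p1 → p3)=T] refutes=False
  v=1100: Γ:[p0=T] Δ:[(p1 → p3)=F] refutes=True  ← countermodel

Result: [1, 1, 0, 0]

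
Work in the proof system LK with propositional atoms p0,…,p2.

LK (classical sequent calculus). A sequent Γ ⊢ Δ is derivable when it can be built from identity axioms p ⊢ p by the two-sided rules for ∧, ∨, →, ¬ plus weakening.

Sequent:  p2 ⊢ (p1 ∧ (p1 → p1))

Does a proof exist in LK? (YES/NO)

Search for a countermodel by truth-table:
  v=000: Γ:[p2=F] Δ:[(p1 ∧ (p1 → p1))=F] refutes=False
  v=001: Γ:[p2=T] Δ:[(p1 ∧ (p1 → p1))=F] refutes=True  ← countermodel

Result: NO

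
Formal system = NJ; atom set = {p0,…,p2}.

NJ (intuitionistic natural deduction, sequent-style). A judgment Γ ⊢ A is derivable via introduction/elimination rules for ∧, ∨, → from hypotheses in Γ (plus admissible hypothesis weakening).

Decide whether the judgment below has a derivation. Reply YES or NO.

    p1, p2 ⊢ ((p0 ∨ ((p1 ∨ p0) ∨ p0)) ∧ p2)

Derivation trace:
[∧I] p1, p2 ⊢ ((p0 ∨ ((p1 ∨ p0) ∨ p0)) ∧ p2)
  [∨I₂] p1 ⊢ (p0 ∨ ((p1 ∨ p0) ∨ p0))
    [∨I₁] p1 ⊢ ((p1 ∨ p0) ∨ p0)
      [∨I₁] p1 ⊢ (p1 ∨ p0)
        [Ax] p1 ⊢ p1
  [Ax] p2 ⊢ p2

Result: YES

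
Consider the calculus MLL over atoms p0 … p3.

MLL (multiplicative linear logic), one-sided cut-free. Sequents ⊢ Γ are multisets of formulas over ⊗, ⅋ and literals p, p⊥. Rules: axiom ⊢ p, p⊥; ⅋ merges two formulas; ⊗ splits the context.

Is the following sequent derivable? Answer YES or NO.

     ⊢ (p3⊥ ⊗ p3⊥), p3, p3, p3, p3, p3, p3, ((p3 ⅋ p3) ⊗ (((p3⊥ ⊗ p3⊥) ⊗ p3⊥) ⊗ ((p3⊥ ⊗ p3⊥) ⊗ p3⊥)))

Derivation trace:
[⊗]  ⊢ (p3⊥ ⊗ p3⊥), p3, p3, p3, p3, p3, p3, ((p3 ⅋ p3) ⊗ (((p3⊥ ⊗ p3⊥) ⊗ p3⊥) ⊗ ((p3⊥ ⊗ p3⊥) ⊗ p3⊥)))
  [⅋]  ⊢ (p3⊥ ⊗ p3⊥), (p3 ⅋ p3)
    [⊗]  ⊢ p3, p3, (p3⊥ ⊗ p3⊥)
      [Ax]  ⊢ p3, p3⊥
      [Ax]  ⊢ p3, p3⊥
  [⊗]  ⊢ p3, p3, p3, p3, p3, p3, (((p3⊥ ⊗ p3⊥) ⊗ p3⊥) ⊗ ((p3⊥ ⊗ p3⊥) ⊗ p3⊥))
    [⊗]  ⊢ p3, p3, p3, ((p3⊥ ⊗ p3⊥) ⊗ p3⊥)
      [⊗]  ⊢ p3, p3, (p3⊥ ⊗ p3⊥)
        [Ax]  ⊢ p3, p3⊥
        [Ax]  ⊢ p3, p3⊥
      [Ax]  ⊢ p3, p3⊥
    [⊗]  ⊢ p3, p3, p3, ((p3⊥ ⊗ p3⊥) ⊗ p3⊥)
      [⊗]  ⊢ p3, p3, (p3⊥ ⊗ p3⊥)
        [Ax]  ⊢ p3, p3⊥
        [Ax]  ⊢ p3, p3⊥
      [Ax]  ⊢ p3, p3⊥

Result: YES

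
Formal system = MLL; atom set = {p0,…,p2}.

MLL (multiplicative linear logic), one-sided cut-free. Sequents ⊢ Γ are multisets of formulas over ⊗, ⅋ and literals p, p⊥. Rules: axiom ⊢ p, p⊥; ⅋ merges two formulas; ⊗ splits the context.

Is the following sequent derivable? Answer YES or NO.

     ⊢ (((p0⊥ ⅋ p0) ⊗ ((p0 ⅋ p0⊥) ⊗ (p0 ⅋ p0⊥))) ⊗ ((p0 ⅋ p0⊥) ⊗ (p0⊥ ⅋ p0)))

Derivation trace:
[⊗]  ⊢ (((p0⊥ ⅋ p0) ⊗ ((p0 ⅋ p0⊥) ⊗ (p0 ⅋ p0⊥))) ⊗ ((p0 ⅋ p0⊥) ⊗ (p0⊥ ⅋ p0)))
  [⊗]  ⊢ ((p0⊥ ⅋ p0) ⊗ ((p0 ⅋ p0⊥) ⊗ (p0 ⅋ p0⊥)))
    [⅋]  ⊢ (p0⊥ ⅋ p0)
      [Ax]  ⊢ p0, p0⊥
    [⊗]  ⊢ ((p0 ⅋ p0⊥) ⊗ (p0 ⅋ p0⊥))
      [⅋]  ⊢ (p0 ⅋ p0⊥)
        [Ax]  ⊢ p0, p0⊥
      [⅋]  ⊢ (p0 ⅋ p0⊥)
        [Ax]  ⊢ p0, p0⊥
  [⊗]  ⊢ ((p0 ⅋ p0⊥) ⊗ (p0⊥ ⅋ p0))
    [⅋]  ⊢ (p0 ⅋ p0⊥)
      [Ax]  ⊢ p0, p0⊥
    [⅋]  ⊢ (p0⊥ ⅋ p0)
      [Ax]  ⊢ p0, p0⊥

Result: YES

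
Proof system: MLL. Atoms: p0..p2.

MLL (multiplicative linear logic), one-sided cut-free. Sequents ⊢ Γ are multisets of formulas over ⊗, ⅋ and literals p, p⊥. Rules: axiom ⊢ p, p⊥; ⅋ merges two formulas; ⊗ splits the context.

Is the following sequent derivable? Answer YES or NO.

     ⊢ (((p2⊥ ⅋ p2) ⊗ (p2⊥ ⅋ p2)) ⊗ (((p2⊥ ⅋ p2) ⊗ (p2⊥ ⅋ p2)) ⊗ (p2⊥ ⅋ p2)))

Derivation (root first):
[⊗]  ⊢ (((p2⊥ ⅋ p2) ⊗ (p2⊥ ⅋ p2)) ⊗ (((p2⊥ ⅋ p2) ⊗ (p2⊥ ⅋ p2)) ⊗ (p2⊥ ⅋ p2)))
  [⊗]  ⊢ ((p2⊥ ⅋ p2) ⊗ (p2⊥ ⅋ p2))
    [⅋]  ⊢ (p2⊥ ⅋ p2)
      [Ax]  ⊢ p2, p2⊥
    [⅋]  ⊢ (p2⊥ ⅋ p2)
      [Ax]  ⊢ p2, p2⊥
  [⊗]  ⊢ (((p2⊥ ⅋ p2) ⊗ (p2⊥ ⅋ p2)) ⊗ (p2⊥ ⅋ p2))
    [⊗]  ⊢ ((p2⊥ ⅋ p2) ⊗ (p2⊥ ⅋ p2))
      [⅋]  ⊢ (p2⊥ ⅋ p2)
        [Ax]  ⊢ p2, p2⊥
      [⅋]  ⊢ (p2⊥ ⅋ p2)
        [Ax]  ⊢ p2, p2⊥
    [⅋]  ⊢ (p2⊥ ⅋ p2)
      [Ax]  ⊢ p2, p2⊥

Result: YES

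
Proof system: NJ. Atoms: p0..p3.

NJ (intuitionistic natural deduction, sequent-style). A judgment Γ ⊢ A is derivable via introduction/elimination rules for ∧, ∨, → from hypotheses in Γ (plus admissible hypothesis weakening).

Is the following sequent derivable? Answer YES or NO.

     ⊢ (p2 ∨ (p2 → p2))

Proof tree:
[∨I₂]  ⊢ (p2 ∨ (p2 → p2))
  [→I]  ⊢ (p2 → p2)
    [Ax] p2 ⊢ p2

Result: YES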